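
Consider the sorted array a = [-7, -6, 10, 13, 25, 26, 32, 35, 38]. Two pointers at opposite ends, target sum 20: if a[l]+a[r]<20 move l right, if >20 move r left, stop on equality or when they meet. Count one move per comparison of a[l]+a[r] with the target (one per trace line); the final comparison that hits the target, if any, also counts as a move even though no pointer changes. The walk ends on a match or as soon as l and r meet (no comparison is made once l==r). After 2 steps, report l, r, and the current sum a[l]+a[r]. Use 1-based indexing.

l=1 r=9: -7+38=31 >20, r--
l=1 r=8: -7+35=28 >20, r--

l=1, r=7, sum=25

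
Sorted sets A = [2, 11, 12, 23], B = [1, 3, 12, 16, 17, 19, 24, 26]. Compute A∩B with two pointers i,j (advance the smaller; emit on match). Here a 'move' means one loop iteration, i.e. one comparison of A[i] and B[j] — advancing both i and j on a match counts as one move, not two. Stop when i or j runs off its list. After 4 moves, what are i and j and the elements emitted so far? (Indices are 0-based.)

i=2, j=2, emitted=[]

[i=0,j=0] 2>1 → j++
[i=0,j=1] 2<3 → i++
[i=1,j=1] 11>3 → j++
[i=1,j=2] 11<12 → i++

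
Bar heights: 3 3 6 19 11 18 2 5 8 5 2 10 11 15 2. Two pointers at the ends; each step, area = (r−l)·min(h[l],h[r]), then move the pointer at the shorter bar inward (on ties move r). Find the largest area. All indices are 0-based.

[0,14] min(3,2)*14=28 best=28 * → r--
[0,13] min(3,15)*13=39 best=39 * → l++
[1,13] min(3,15)*12=36 best=39 → l++
[2,13] min(6,15)*11=66 best=66 * → l++
[3,13] min(19,15)*10=150 best=150 * → r--
[3,12] min(19,11)*9=99 best=150 → r--
[3,11] min(19,10)*8=80 best=150 → r--
[3,10] min(19,2)*7=14 best=150 → r--
[3,9] min(19,5)*6=30 best=150 → r--
[3,8] min(19,8)*5=40 best=150 → r--
[3,7] min(19,5)*4=20 best=150 → r--
[3,6] min(19,2)*3=6 best=150 → r--
[3,5] min(19,18)*2=36 best=150 → r--
[3,4] min(19,11)*1=11 best=150 → r--

max area = 150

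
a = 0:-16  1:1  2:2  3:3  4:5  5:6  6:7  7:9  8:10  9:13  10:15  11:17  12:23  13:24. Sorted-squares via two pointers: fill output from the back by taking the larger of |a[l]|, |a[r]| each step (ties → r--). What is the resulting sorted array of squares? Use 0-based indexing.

[1, 4, 9, 25, 36, 49, 81, 100, 169, 225, 256, 289, 529, 576]

l=0 r=13: |-16|<=|24| out[13]=576, r--
l=0 r=12: |-16|<=|23| out[12]=529, r--
l=0 r=11: |-16|<=|17| out[11]=289, r--
l=0 r=10: |-16|>|15| out[10]=256, l++
l=1 r=10: |1|<=|15| out[9]=225, r--
l=1 r=9: |1|<=|13| out[8]=169, r--
l=1 r=8: |1|<=|10| out[7]=100, r--
l=1 r=7: |1|<=|9| out[6]=81, r--
l=1 r=6: |1|<=|7| out[5]=49, r--
l=1 r=5: |1|<=|6| out[4]=36, r--
l=1 r=4: |1|<=|5| out[3]=25, r--
l=1 r=3: |1|<=|3| out[2]=9, r--
l=1 r=2: |1|<=|2| out[1]=4, r--
l=1 r=1: |1|<=|1| out[0]=1, r--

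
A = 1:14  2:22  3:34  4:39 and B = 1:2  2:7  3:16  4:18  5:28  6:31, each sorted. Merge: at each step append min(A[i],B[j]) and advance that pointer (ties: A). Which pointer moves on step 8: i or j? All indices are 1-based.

j

[i=1,j=1] A[i]=14>B[j]=2 take 2 → j++
[i=1,j=2] A[i]=14>B[j]=7 take 7 → j++
[i=1,j=3] A[i]=14<=B[j]=16 take 14 → i++
[i=2,j=3] A[i]=22>B[j]=16 take 16 → j++
[i=2,j=4] A[i]=22>B[j]=18 take 18 → j++
[i=2,j=5] A[i]=22<=B[j]=28 take 22 → i++
[i=3,j=5] A[i]=34>B[j]=28 take 28 → j++
[i=3,j=6] A[i]=34>B[j]=31 take 31 → j++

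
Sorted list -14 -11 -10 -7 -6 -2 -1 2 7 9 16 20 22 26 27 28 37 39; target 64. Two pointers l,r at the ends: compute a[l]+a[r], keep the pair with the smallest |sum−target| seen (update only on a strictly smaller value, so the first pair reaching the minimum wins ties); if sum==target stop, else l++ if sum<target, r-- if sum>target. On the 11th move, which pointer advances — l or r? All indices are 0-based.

l=0 r=17: -14+39=25 d=39 *, l++
l=1 r=17: -11+39=28 d=36 *, l++
l=2 r=17: -10+39=29 d=35 *, l++
l=3 r=17: -7+39=32 d=32 *, l++
l=4 r=17: -6+39=33 d=31 *, l++
l=5 r=17: -2+39=37 d=27 *, l++
l=6 r=17: -1+39=38 d=26 *, l++
l=7 r=17: 2+39=41 d=23 *, l++
l=8 r=17: 7+39=46 d=18 *, l++
l=9 r=17: 9+39=48 d=16 *, l++
l=10 r=17: 16+39=55 d=9 *, l++

l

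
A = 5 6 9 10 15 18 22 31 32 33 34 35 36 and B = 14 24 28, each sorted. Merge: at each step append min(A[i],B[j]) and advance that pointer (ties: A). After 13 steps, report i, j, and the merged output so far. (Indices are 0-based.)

i=0 j=0: A[i]=5<=B[j]=14 take 5, i++
i=1 j=0: A[i]=6<=B[j]=14 take 6, i++
i=2 j=0: A[i]=9<=B[j]=14 take 9, i++
i=3 j=0: A[i]=10<=B[j]=14 take 10, i++
i=4 j=0: A[i]=15>B[j]=14 take 14, j++
i=4 j=1: A[i]=15<=B[j]=24 take 15, i++
i=5 j=1: A[i]=18<=B[j]=24 take 18, i++
i=6 j=1: A[i]=22<=B[j]=24 take 22, i++
i=7 j=1: A[i]=31>B[j]=24 take 24, j++
i=7 j=2: A[i]=31>B[j]=28 take 28, j++
i=7 j=3: B done, take A[i]=31, i++
i=8 j=3: B done, take A[i]=32, i++
i=9 j=3: B done, take A[i]=33, i++

i=10, j=3, merged so far=[5, 6, 9, 10, 14, 15, 18, 22, 24, 28, 31, 32, 33]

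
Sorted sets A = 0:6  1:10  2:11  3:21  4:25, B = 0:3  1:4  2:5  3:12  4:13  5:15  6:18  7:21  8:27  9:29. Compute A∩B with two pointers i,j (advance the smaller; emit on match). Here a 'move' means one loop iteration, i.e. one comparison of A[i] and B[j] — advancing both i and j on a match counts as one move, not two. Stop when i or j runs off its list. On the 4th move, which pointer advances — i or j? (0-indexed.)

i=0 j=0: 6>3, j++
i=0 j=1: 6>4, j++
i=0 j=2: 6>5, j++
i=0 j=3: 6<12, i++

i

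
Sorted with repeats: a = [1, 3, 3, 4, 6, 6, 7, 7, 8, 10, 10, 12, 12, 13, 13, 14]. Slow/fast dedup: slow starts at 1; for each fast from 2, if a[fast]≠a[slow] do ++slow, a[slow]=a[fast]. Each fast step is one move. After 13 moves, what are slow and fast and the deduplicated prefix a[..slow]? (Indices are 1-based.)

slow=1 fast=2: a[fast]=3≠a[slow]=1 write a[2]=3, slow++,fast++
slow=2 fast=3: a[fast]=3=a[slow] dup, fast++
slow=2 fast=4: a[fast]=4≠a[slow]=3 write a[3]=4, slow++,fast++
slow=3 fast=5: a[fast]=6≠a[slow]=4 write a[4]=6, slow++,fast++
slow=4 fast=6: a[fast]=6=a[slow] dup, fast++
slow=4 fast=7: a[fast]=7≠a[slow]=6 write a[5]=7, slow++,fast++
slow=5 fast=8: a[fast]=7=a[slow] dup, fast++
slow=5 fast=9: a[fast]=8≠a[slow]=7 write a[6]=8, slow++,fast++
slow=6 fast=10: a[fast]=10≠a[slow]=8 write a[7]=10, slow++,fast++
slow=7 fast=11: a[fast]=10=a[slow] dup, fast++
slow=7 fast=12: a[fast]=12≠a[slow]=10 write a[8]=12, slow++,fast++
slow=8 fast=13: a[fast]=12=a[slow] dup, fast++
slow=8 fast=14: a[fast]=13≠a[slow]=12 write a[9]=13, slow++,fast++

slow=9, fast=15, prefix=[1, 3, 4, 6, 7, 8, 10, 12, 13]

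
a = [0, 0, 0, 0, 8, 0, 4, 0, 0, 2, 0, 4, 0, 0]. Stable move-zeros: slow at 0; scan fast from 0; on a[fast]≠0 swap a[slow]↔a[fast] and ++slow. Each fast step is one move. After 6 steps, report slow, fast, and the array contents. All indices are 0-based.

slow=1, fast=6, a=[8, 0, 0, 0, 0, 0, 4, 0, 0, 2, 0, 4, 0, 0]

slow=0 fast=0: a[fast]=0, fast++
slow=0 fast=1: a[fast]=0, fast++
slow=0 fast=2: a[fast]=0, fast++
slow=0 fast=3: a[fast]=0, fast++
slow=0 fast=4: a[fast]=8≠0 swap→a[0]=8, slow++,fast++
slow=1 fast=5: a[fast]=0, fast++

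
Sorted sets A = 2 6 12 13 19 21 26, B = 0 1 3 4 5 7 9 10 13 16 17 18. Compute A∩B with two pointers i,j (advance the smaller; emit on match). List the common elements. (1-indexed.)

i=1 j=1: 2>0, j++
i=1 j=2: 2>1, j++
i=1 j=3: 2<3, i++
i=2 j=3: 6>3, j++
i=2 j=4: 6>4, j++
i=2 j=5: 6>5, j++
i=2 j=6: 6<7, i++
i=3 j=6: 12>7, j++
i=3 j=7: 12>9, j++
i=3 j=8: 12>10, j++
i=3 j=9: 12<13, i++
i=4 j=9: 13==13 emit, i++,j++
i=5 j=10: 19>16, j++
i=5 j=11: 19>17, j++
i=5 j=12: 19>18, j++

intersection = [13]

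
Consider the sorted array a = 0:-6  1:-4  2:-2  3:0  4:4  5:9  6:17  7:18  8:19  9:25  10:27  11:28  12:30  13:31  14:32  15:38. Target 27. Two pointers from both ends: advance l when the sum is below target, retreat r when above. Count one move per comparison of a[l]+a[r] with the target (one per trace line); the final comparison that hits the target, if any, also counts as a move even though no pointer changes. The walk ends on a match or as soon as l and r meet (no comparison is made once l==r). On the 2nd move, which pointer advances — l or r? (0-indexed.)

l

l=0 r=15: -6+38=32 >27, r--
l=0 r=14: -6+32=26 <27, l++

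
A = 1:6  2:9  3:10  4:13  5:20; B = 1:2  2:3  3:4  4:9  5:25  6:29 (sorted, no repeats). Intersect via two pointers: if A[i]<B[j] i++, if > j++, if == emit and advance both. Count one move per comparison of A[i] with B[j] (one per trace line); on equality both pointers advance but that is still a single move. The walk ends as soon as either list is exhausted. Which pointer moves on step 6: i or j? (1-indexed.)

i

[i=1,j=1] 6>2 → j++
[i=1,j=2] 6>3 → j++
[i=1,j=3] 6>4 → j++
[i=1,j=4] 6<9 → i++
[i=2,j=4] 9==9 emit → i++,j++
[i=3,j=5] 10<25 → i++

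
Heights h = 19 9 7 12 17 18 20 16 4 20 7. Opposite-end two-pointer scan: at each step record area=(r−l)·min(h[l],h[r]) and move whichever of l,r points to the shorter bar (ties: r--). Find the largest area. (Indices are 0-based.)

max area = 171

[0,10] min(19,7)*10=70 best=70 * → r--
[0,9] min(19,20)*9=171 best=171 * → l++
[1,9] min(9,20)*8=72 best=171 → l++
[2,9] min(7,20)*7=49 best=171 → l++
[3,9] min(12,20)*6=72 best=171 → l++
[4,9] min(17,20)*5=85 best=171 → l++
[5,9] min(18,20)*4=72 best=171 → l++
[6,9] min(20,20)*3=60 best=171 → r--
[6,8] min(20,4)*2=8 best=171 → r--
[6,7] min(20,16)*1=16 best=171 → r--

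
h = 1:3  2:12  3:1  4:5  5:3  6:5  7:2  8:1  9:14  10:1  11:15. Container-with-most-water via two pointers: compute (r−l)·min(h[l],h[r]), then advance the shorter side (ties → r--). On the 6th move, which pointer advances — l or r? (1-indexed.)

[1,11] min(3,15)*10=30 best=30 * → l++
[2,11] min(12,15)*9=108 best=108 * → l++
[3,11] min(1,15)*8=8 best=108 → l++
[4,11] min(5,15)*7=35 best=108 → l++
[5,11] min(3,15)*6=18 best=108 → l++
[6,11] min(5,15)*5=25 best=108 → l++

l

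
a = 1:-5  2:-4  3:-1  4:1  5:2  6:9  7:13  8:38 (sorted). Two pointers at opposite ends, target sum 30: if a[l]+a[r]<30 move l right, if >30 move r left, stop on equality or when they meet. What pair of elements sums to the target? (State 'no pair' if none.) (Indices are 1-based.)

no pair

l=1 r=8: -5+38=33 >30, r--
l=1 r=7: -5+13=8 <30, l++
l=2 r=7: -4+13=9 <30, l++
l=3 r=7: -1+13=12 <30, l++
l=4 r=7: 1+13=14 <30, l++
l=5 r=7: 2+13=15 <30, l++
l=6 r=7: 9+13=22 <30, l++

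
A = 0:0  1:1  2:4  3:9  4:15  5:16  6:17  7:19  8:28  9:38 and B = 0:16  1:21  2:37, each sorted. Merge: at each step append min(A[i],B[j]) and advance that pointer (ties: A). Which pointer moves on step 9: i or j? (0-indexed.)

i

[i=0,j=0] A[i]=0<=B[j]=16 take 0 → i++
[i=1,j=0] A[i]=1<=B[j]=16 take 1 → i++
[i=2,j=0] A[i]=4<=B[j]=16 take 4 → i++
[i=3,j=0] A[i]=9<=B[j]=16 take 9 → i++
[i=4,j=0] A[i]=15<=B[j]=16 take 15 → i++
[i=5,j=0] A[i]=16<=B[j]=16 take 16 → i++
[i=6,j=0] A[i]=17>B[j]=16 take 16 → j++
[i=6,j=1] A[i]=17<=B[j]=21 take 17 → i++
[i=7,j=1] A[i]=19<=B[j]=21 take 19 → i++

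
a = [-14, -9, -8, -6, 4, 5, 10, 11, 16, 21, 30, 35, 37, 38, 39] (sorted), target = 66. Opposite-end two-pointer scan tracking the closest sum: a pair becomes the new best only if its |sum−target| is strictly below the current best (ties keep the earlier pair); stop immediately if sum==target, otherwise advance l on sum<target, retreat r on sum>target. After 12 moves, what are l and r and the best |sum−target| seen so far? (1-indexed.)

l=11, r=13, best |Δ|=2

l=1 r=15: -14+39=25 d=41 *, l++
l=2 r=15: -9+39=30 d=36 *, l++
l=3 r=15: -8+39=31 d=35 *, l++
l=4 r=15: -6+39=33 d=33 *, l++
l=5 r=15: 4+39=43 d=23 *, l++
l=6 r=15: 5+39=44 d=22 *, l++
l=7 r=15: 10+39=49 d=17 *, l++
l=8 r=15: 11+39=50 d=16 *, l++
l=9 r=15: 16+39=55 d=11 *, l++
l=10 r=15: 21+39=60 d=6 *, l++
l=11 r=15: 30+39=69 d=3 *, r--
l=11 r=14: 30+38=68 d=2 *, r--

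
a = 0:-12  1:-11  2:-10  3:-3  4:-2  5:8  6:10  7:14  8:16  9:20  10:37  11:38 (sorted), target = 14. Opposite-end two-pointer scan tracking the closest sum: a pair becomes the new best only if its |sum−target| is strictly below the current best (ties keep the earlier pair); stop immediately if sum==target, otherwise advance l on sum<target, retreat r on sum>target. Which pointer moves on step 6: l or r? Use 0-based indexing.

r

[0,11] -12+38=26 d=12 * → r--
[0,10] -12+37=25 d=11 * → r--
[0,9] -12+20=8 d=6 * → l++
[1,9] -11+20=9 d=5 * → l++
[2,9] -10+20=10 d=4 * → l++
[3,9] -3+20=17 d=3 * → r--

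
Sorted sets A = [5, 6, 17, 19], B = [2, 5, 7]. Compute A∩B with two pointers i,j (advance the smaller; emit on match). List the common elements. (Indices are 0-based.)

i=0 j=0: 5>2, j++
i=0 j=1: 5==5 emit, i++,j++
i=1 j=2: 6<7, i++
i=2 j=2: 17>7, j++

intersection = [5]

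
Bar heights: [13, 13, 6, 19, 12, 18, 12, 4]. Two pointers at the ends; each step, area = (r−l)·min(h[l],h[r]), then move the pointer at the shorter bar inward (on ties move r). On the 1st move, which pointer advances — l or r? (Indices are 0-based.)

r

[0,7] min(13,4)*7=28 best=28 * → r--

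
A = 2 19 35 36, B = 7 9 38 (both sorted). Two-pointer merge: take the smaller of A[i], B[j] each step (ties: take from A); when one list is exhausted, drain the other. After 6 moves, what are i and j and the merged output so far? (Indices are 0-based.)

i=4, j=2, merged so far=[2, 7, 9, 19, 35, 36]

[i=0,j=0] A[i]=2<=B[j]=7 take 2 → i++
[i=1,j=0] A[i]=19>B[j]=7 take 7 → j++
[i=1,j=1] A[i]=19>B[j]=9 take 9 → j++
[i=1,j=2] A[i]=19<=B[j]=38 take 19 → i++
[i=2,j=2] A[i]=35<=B[j]=38 take 35 → i++
[i=3,j=2] A[i]=36<=B[j]=38 take 36 → i++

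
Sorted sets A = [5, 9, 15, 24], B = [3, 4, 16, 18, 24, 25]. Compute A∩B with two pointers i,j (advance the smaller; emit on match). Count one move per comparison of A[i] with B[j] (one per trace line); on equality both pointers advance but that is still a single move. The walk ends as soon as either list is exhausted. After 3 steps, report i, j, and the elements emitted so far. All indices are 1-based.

i=1 j=1: 5>3, j++
i=1 j=2: 5>4, j++
i=1 j=3: 5<16, i++

i=2, j=3, emitted=[]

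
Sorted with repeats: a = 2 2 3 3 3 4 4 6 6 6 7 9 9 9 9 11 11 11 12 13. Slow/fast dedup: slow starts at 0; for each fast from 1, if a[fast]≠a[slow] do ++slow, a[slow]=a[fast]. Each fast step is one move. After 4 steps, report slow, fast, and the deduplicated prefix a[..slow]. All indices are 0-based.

(s=0,f=1) a[fast]=2=a[slow] dup → fast++
(s=0,f=2) a[fast]=3≠a[slow]=2 write a[1]=3 → slow++,fast++
(s=1,f=3) a[fast]=3=a[slow] dup → fast++
(s=1,f=4) a[fast]=3=a[slow] dup → fast++

slow=1, fast=5, prefix=[2, 3]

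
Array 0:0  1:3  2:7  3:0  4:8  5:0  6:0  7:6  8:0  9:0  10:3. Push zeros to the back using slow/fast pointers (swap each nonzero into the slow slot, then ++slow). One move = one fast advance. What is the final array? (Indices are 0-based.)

[3, 7, 8, 6, 3, 0, 0, 0, 0, 0, 0]

(s=0,f=0) a[fast]=0 → fast++
(s=0,f=1) a[fast]=3≠0 swap→a[0]=3 → slow++,fast++
(s=1,f=2) a[fast]=7≠0 swap→a[1]=7 → slow++,fast++
(s=2,f=3) a[fast]=0 → fast++
(s=2,f=4) a[fast]=8≠0 swap→a[2]=8 → slow++,fast++
(s=3,f=5) a[fast]=0 → fast++
(s=3,f=6) a[fast]=0 → fast++
(s=3,f=7) a[fast]=6≠0 swap→a[3]=6 → slow++,fast++
(s=4,f=8) a[fast]=0 → fast++
(s=4,f=9) a[fast]=0 → fast++
(s=4,f=10) a[fast]=3≠0 swap→a[4]=3 → slow++,fast++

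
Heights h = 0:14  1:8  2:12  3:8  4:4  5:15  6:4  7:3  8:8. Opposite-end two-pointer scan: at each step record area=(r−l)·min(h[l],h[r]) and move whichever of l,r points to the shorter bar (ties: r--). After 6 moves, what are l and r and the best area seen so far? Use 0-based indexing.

l=3, r=5, best area=70

[0,8] min(14,8)*8=64 best=64 * → r--
[0,7] min(14,3)*7=21 best=64 → r--
[0,6] min(14,4)*6=24 best=64 → r--
[0,5] min(14,15)*5=70 best=70 * → l++
[1,5] min(8,15)*4=32 best=70 → l++
[2,5] min(12,15)*3=36 best=70 → l++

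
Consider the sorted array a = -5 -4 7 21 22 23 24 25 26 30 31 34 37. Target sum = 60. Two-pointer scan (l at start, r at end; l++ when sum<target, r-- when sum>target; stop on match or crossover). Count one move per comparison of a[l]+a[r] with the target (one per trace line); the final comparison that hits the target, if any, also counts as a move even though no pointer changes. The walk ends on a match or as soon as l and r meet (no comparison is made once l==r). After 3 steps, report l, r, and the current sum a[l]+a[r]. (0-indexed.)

l=3, r=12, sum=58

l=0 r=12: -5+37=32 <60, l++
l=1 r=12: -4+37=33 <60, l++
l=2 r=12: 7+37=44 <60, l++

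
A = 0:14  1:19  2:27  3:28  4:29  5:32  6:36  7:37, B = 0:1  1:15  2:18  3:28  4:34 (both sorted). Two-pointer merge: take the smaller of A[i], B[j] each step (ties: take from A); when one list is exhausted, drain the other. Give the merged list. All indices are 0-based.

[1, 14, 15, 18, 19, 27, 28, 28, 29, 32, 34, 36, 37]

i=0 j=0: A[i]=14>B[j]=1 take 1, j++
i=0 j=1: A[i]=14<=B[j]=15 take 14, i++
i=1 j=1: A[i]=19>B[j]=15 take 15, j++
i=1 j=2: A[i]=19>B[j]=18 take 18, j++
i=1 j=3: A[i]=19<=B[j]=28 take 19, i++
i=2 j=3: A[i]=27<=B[j]=28 take 27, i++
i=3 j=3: A[i]=28<=B[j]=28 take 28, i++
i=4 j=3: A[i]=29>B[j]=28 take 28, j++
i=4 j=4: A[i]=29<=B[j]=34 take 29, i++
i=5 j=4: A[i]=32<=B[j]=34 take 32, i++
i=6 j=4: A[i]=36>B[j]=34 take 34, j++
i=6 j=5: B done, take A[i]=36, i++
i=7 j=5: B done, take A[i]=37, i++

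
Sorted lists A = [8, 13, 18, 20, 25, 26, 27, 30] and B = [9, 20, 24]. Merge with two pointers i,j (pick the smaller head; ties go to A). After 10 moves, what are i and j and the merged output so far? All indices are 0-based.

i=7, j=3, merged so far=[8, 9, 13, 18, 20, 20, 24, 25, 26, 27]

[i=0,j=0] A[i]=8<=B[j]=9 take 8 → i++
[i=1,j=0] A[i]=13>B[j]=9 take 9 → j++
[i=1,j=1] A[i]=13<=B[j]=20 take 13 → i++
[i=2,j=1] A[i]=18<=B[j]=20 take 18 → i++
[i=3,j=1] A[i]=20<=B[j]=20 take 20 → i++
[i=4,j=1] A[i]=25>B[j]=20 take 20 → j++
[i=4,j=2] A[i]=25>B[j]=24 take 24 → j++
[i=4,j=3] B done, take A[i]=25 → i++
[i=5,j=3] B done, take A[i]=26 → i++
[i=6,j=3] B done, take A[i]=27 → i++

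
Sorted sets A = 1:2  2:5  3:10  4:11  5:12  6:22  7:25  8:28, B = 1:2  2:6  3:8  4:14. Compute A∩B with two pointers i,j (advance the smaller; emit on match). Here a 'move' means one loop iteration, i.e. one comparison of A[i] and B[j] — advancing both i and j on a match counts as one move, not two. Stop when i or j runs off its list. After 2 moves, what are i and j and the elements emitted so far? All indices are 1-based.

i=3, j=2, emitted=[2]

i=1 j=1: 2==2 emit, i++,j++
i=2 j=2: 5<6, i++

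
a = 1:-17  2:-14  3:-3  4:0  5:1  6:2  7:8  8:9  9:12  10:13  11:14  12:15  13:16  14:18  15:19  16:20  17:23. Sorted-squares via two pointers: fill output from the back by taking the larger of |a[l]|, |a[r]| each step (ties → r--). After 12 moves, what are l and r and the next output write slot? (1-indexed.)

[1,17] |-17|<=|23| out[17]=529 → r--
[1,16] |-17|<=|20| out[16]=400 → r--
[1,15] |-17|<=|19| out[15]=361 → r--
[1,14] |-17|<=|18| out[14]=324 → r--
[1,13] |-17|>|16| out[13]=289 → l++
[2,13] |-14|<=|16| out[12]=256 → r--
[2,12] |-14|<=|15| out[11]=225 → r--
[2,11] |-14|<=|14| out[10]=196 → r--
[2,10] |-14|>|13| out[9]=196 → l++
[3,10] |-3|<=|13| out[8]=169 → r--
[3,9] |-3|<=|12| out[7]=144 → r--
[3,8] |-3|<=|9| out[6]=81 → r--

l=3, r=7, next write slot=5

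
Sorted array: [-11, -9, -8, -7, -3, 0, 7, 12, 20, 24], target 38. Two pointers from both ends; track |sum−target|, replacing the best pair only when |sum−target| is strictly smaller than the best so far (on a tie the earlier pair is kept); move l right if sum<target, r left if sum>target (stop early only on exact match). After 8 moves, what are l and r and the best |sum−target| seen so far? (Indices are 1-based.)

[1,10] -11+24=13 d=25 * → l++
[2,10] -9+24=15 d=23 * → l++
[3,10] -8+24=16 d=22 * → l++
[4,10] -7+24=17 d=21 * → l++
[5,10] -3+24=21 d=17 * → l++
[6,10] 0+24=24 d=14 * → l++
[7,10] 7+24=31 d=7 * → l++
[8,10] 12+24=36 d=2 * → l++

l=9, r=10, best |Δ|=2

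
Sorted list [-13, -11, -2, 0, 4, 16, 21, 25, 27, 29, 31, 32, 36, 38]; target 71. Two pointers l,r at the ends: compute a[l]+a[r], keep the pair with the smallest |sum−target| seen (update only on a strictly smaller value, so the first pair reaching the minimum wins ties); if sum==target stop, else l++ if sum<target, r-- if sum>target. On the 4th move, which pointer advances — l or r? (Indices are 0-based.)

l=0 r=13: -13+38=25 d=46 *, l++
l=1 r=13: -11+38=27 d=44 *, l++
l=2 r=13: -2+38=36 d=35 *, l++
l=3 r=13: 0+38=38 d=33 *, l++

l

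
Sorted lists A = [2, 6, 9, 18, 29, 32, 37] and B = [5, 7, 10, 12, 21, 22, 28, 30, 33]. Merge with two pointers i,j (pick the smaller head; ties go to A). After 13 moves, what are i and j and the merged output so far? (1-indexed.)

i=6, j=9, merged so far=[2, 5, 6, 7, 9, 10, 12, 18, 21, 22, 28, 29, 30]

i=1 j=1: A[i]=2<=B[j]=5 take 2, i++
i=2 j=1: A[i]=6>B[j]=5 take 5, j++
i=2 j=2: A[i]=6<=B[j]=7 take 6, i++
i=3 j=2: A[i]=9>B[j]=7 take 7, j++
i=3 j=3: A[i]=9<=B[j]=10 take 9, i++
i=4 j=3: A[i]=18>B[j]=10 take 10, j++
i=4 j=4: A[i]=18>B[j]=12 take 12, j++
i=4 j=5: A[i]=18<=B[j]=21 take 18, i++
i=5 j=5: A[i]=29>B[j]=21 take 21, j++
i=5 j=6: A[i]=29>B[j]=22 take 22, j++
i=5 j=7: A[i]=29>B[j]=28 take 28, j++
i=5 j=8: A[i]=29<=B[j]=30 take 29, i++
i=6 j=8: A[i]=32>B[j]=30 take 30, j++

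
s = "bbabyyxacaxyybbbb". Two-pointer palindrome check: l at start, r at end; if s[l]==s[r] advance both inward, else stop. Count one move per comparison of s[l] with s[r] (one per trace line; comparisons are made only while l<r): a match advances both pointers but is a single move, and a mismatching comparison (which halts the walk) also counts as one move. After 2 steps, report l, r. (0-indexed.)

l=2, r=14

l=0 r=16: 'b'=='b', l++,r--
l=1 r=15: 'b'=='b', l++,r--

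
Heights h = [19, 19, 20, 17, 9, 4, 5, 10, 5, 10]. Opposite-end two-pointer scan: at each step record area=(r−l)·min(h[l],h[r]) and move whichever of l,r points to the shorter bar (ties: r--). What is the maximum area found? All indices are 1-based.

max area = 90

l=1 r=10: min(19,10)*9=90 best=90 *, r--
l=1 r=9: min(19,5)*8=40 best=90, r--
l=1 r=8: min(19,10)*7=70 best=90, r--
l=1 r=7: min(19,5)*6=30 best=90, r--
l=1 r=6: min(19,4)*5=20 best=90, r--
l=1 r=5: min(19,9)*4=36 best=90, r--
l=1 r=4: min(19,17)*3=51 best=90, r--
l=1 r=3: min(19,20)*2=38 best=90, l++
l=2 r=3: min(19,20)*1=19 best=90, l++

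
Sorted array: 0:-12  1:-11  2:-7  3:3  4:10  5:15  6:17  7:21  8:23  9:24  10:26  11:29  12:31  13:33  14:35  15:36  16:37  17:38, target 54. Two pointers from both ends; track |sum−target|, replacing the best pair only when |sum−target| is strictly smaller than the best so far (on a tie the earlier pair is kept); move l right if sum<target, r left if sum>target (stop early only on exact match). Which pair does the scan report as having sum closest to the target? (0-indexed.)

pair (17, 37) with sum 54 (|Δ|=0)

[0,17] -12+38=26 d=28 * → l++
[1,17] -11+38=27 d=27 * → l++
[2,17] -7+38=31 d=23 * → l++
[3,17] 3+38=41 d=13 * → l++
[4,17] 10+38=48 d=6 * → l++
[5,17] 15+38=53 d=1 * → l++
[6,17] 17+38=55 d=1 → r--
[6,16] 17+37=54 d=0 * → stop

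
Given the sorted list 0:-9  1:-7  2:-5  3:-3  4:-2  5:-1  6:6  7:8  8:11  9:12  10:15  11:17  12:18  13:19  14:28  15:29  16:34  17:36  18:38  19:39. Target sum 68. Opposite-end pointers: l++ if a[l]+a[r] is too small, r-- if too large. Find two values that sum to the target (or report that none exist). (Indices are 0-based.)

(29, 39)

l=0 r=19: -9+39=30 <68, l++
l=1 r=19: -7+39=32 <68, l++
l=2 r=19: -5+39=34 <68, l++
l=3 r=19: -3+39=36 <68, l++
l=4 r=19: -2+39=37 <68, l++
l=5 r=19: -1+39=38 <68, l++
l=6 r=19: 6+39=45 <68, l++
l=7 r=19: 8+39=47 <68, l++
l=8 r=19: 11+39=50 <68, l++
l=9 r=19: 12+39=51 <68, l++
l=10 r=19: 15+39=54 <68, l++
l=11 r=19: 17+39=56 <68, l++
l=12 r=19: 18+39=57 <68, l++
l=13 r=19: 19+39=58 <68, l++
l=14 r=19: 28+39=67 <68, l++
l=15 r=19: 29+39=68, found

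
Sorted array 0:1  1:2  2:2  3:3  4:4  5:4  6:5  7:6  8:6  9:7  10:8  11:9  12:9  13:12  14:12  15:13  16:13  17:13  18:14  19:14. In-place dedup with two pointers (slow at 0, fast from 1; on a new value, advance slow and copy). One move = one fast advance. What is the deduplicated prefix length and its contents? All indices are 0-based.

length 12; prefix = [1, 2, 3, 4, 5, 6, 7, 8, 9, 12, 13, 14]

(s=0,f=1) a[fast]=2≠a[slow]=1 write a[1]=2 → slow++,fast++
(s=1,f=2) a[fast]=2=a[slow] dup → fast++
(s=1,f=3) a[fast]=3≠a[slow]=2 write a[2]=3 → slow++,fast++
(s=2,f=4) a[fast]=4≠a[slow]=3 write a[3]=4 → slow++,fast++
(s=3,f=5) a[fast]=4=a[slow] dup → fast++
(s=3,f=6) a[fast]=5≠a[slow]=4 write a[4]=5 → slow++,fast++
(s=4,f=7) a[fast]=6≠a[slow]=5 write a[5]=6 → slow++,fast++
(s=5,f=8) a[fast]=6=a[slow] dup → fast++
(s=5,f=9) a[fast]=7≠a[slow]=6 write a[6]=7 → slow++,fast++
(s=6,f=10) a[fast]=8≠a[slow]=7 write a[7]=8 → slow++,fast++
(s=7,f=11) a[fast]=9≠a[slow]=8 write a[8]=9 → slow++,fast++
(s=8,f=12) a[fast]=9=a[slow] dup → fast++
(s=8,f=13) a[fast]=12≠a[slow]=9 write a[9]=12 → slow++,fast++
(s=9,f=14) a[fast]=12=a[slow] dup → fast++
(s=9,f=15) a[fast]=13≠a[slow]=12 write a[10]=13 → slow++,fast++
(s=10,f=16) a[fast]=13=a[slow] dup → fast++
(s=10,f=17) a[fast]=13=a[slow] dup → fast++
(s=10,f=18) a[fast]=14≠a[slow]=13 write a[11]=14 → slow++,fast++
(s=11,f=19) a[fast]=14=a[slow] dup → fast++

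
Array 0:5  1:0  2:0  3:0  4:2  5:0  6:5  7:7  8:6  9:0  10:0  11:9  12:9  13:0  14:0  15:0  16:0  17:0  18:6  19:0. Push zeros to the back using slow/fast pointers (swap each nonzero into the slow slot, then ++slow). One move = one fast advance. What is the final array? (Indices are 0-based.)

slow=0 fast=0: a[fast]=5≠0 swap→a[0]=5, slow++,fast++
slow=1 fast=1: a[fast]=0, fast++
slow=1 fast=2: a[fast]=0, fast++
slow=1 fast=3: a[fast]=0, fast++
slow=1 fast=4: a[fast]=2≠0 swap→a[1]=2, slow++,fast++
slow=2 fast=5: a[fast]=0, fast++
slow=2 fast=6: a[fast]=5≠0 swap→a[2]=5, slow++,fast++
slow=3 fast=7: a[fast]=7≠0 swap→a[3]=7, slow++,fast++
slow=4 fast=8: a[fast]=6≠0 swap→a[4]=6, slow++,fast++
slow=5 fast=9: a[fast]=0, fast++
slow=5 fast=10: a[fast]=0, fast++
slow=5 fast=11: a[fast]=9≠0 swap→a[5]=9, slow++,fast++
slow=6 fast=12: a[fast]=9≠0 swap→a[6]=9, slow++,fast++
slow=7 fast=13: a[fast]=0, fast++
slow=7 fast=14: a[fast]=0, fast++
slow=7 fast=15: a[fast]=0, fast++
slow=7 fast=16: a[fast]=0, fast++
slow=7 fast=17: a[fast]=0, fast++
slow=7 fast=18: a[fast]=6≠0 swap→a[7]=6, slow++,fast++
slow=8 fast=19: a[fast]=0, fast++

[5, 2, 5, 7, 6, 9, 9, 6, 0, 0, 0, 0, 0, 0, 0, 0, 0, 0, 0, 0]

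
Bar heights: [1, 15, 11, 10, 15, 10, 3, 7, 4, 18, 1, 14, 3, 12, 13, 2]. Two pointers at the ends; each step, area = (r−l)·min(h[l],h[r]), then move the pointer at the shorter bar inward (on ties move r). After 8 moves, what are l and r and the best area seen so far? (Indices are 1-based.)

l=3, r=10, best area=169

l=1 r=16: min(1,2)*15=15 best=15 *, l++
l=2 r=16: min(15,2)*14=28 best=28 *, r--
l=2 r=15: min(15,13)*13=169 best=169 *, r--
l=2 r=14: min(15,12)*12=144 best=169, r--
l=2 r=13: min(15,3)*11=33 best=169, r--
l=2 r=12: min(15,14)*10=140 best=169, r--
l=2 r=11: min(15,1)*9=9 best=169, r--
l=2 r=10: min(15,18)*8=120 best=169, l++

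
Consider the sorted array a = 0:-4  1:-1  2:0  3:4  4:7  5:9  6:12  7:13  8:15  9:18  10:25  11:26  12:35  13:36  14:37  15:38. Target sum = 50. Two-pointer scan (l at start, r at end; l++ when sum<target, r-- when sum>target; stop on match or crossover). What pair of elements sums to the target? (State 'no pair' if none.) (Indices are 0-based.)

[0,15] -4+38=34 <50 → l++
[1,15] -1+38=37 <50 → l++
[2,15] 0+38=38 <50 → l++
[3,15] 4+38=42 <50 → l++
[4,15] 7+38=45 <50 → l++
[5,15] 9+38=47 <50 → l++
[6,15] 12+38=50 → found

(12, 38)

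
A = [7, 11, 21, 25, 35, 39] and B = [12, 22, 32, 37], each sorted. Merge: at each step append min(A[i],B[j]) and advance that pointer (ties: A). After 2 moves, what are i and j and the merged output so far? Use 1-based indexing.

i=3, j=1, merged so far=[7, 11]

i=1 j=1: A[i]=7<=B[j]=12 take 7, i++
i=2 j=1: A[i]=11<=B[j]=12 take 11, i++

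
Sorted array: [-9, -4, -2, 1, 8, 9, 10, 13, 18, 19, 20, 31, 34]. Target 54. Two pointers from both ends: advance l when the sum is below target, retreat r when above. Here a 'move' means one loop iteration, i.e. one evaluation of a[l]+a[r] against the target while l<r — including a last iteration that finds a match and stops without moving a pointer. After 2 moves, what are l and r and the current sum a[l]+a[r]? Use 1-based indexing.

l=1 r=13: -9+34=25 <54, l++
l=2 r=13: -4+34=30 <54, l++

l=3, r=13, sum=32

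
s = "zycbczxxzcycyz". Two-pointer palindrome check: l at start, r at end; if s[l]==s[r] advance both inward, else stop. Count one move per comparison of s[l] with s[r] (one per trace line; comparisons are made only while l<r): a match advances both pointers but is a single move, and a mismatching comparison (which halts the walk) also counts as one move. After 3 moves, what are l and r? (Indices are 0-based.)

l=3, r=10

[0,13] 'z'=='z' → l++,r--
[1,12] 'y'=='y' → l++,r--
[2,11] 'c'=='c' → l++,r--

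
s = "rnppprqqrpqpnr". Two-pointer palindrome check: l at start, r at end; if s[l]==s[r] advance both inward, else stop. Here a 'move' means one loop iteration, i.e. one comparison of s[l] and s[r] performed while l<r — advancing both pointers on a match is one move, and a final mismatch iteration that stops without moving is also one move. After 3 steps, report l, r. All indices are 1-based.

[1,14] 'r'=='r' → l++,r--
[2,13] 'n'=='n' → l++,r--
[3,12] 'p'=='p' → l++,r--

l=4, r=11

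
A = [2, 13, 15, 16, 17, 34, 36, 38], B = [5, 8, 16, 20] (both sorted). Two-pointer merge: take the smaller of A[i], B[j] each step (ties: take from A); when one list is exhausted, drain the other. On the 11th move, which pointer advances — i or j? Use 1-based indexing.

i

i=1 j=1: A[i]=2<=B[j]=5 take 2, i++
i=2 j=1: A[i]=13>B[j]=5 take 5, j++
i=2 j=2: A[i]=13>B[j]=8 take 8, j++
i=2 j=3: A[i]=13<=B[j]=16 take 13, i++
i=3 j=3: A[i]=15<=B[j]=16 take 15, i++
i=4 j=3: A[i]=16<=B[j]=16 take 16, i++
i=5 j=3: A[i]=17>B[j]=16 take 16, j++
i=5 j=4: A[i]=17<=B[j]=20 take 17, i++
i=6 j=4: A[i]=34>B[j]=20 take 20, j++
i=6 j=5: B done, take A[i]=34, i++
i=7 j=5: B done, take A[i]=36, i++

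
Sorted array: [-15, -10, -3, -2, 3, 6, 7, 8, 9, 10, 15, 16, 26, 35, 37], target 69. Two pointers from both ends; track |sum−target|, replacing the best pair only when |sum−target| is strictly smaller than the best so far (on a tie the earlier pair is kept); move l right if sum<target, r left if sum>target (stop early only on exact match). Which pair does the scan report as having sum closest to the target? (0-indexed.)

pair (35, 37) with sum 72 (|Δ|=3)

[0,14] -15+37=22 d=47 * → l++
[1,14] -10+37=27 d=42 * → l++
[2,14] -3+37=34 d=35 * → l++
[3,14] -2+37=35 d=34 * → l++
[4,14] 3+37=40 d=29 * → l++
[5,14] 6+37=43 d=26 * → l++
[6,14] 7+37=44 d=25 * → l++
[7,14] 8+37=45 d=24 * → l++
[8,14] 9+37=46 d=23 * → l++
[9,14] 10+37=47 d=22 * → l++
[10,14] 15+37=52 d=17 * → l++
[11,14] 16+37=53 d=16 * → l++
[12,14] 26+37=63 d=6 * → l++
[13,14] 35+37=72 d=3 * → r--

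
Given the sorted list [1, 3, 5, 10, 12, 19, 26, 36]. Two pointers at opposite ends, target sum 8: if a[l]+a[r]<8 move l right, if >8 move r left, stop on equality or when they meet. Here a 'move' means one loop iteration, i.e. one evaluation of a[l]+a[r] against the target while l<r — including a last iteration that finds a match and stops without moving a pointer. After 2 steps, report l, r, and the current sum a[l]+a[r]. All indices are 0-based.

l=0, r=5, sum=20

l=0 r=7: 1+36=37 >8, r--
l=0 r=6: 1+26=27 >8, r--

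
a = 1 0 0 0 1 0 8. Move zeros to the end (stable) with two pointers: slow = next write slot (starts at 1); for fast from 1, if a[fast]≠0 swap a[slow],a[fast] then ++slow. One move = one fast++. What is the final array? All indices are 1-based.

(s=1,f=1) a[fast]=1≠0 swap→a[1]=1 → slow++,fast++
(s=2,f=2) a[fast]=0 → fast++
(s=2,f=3) a[fast]=0 → fast++
(s=2,f=4) a[fast]=0 → fast++
(s=2,f=5) a[fast]=1≠0 swap→a[2]=1 → slow++,fast++
(s=3,f=6) a[fast]=0 → fast++
(s=3,f=7) a[fast]=8≠0 swap→a[3]=8 → slow++,fast++

[1, 1, 8, 0, 0, 0, 0]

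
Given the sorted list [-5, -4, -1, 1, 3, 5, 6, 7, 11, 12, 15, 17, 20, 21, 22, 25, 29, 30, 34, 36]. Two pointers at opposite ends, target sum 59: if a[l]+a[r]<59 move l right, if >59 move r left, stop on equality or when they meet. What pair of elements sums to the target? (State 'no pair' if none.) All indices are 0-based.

l=0 r=19: -5+36=31 <59, l++
l=1 r=19: -4+36=32 <59, l++
l=2 r=19: -1+36=35 <59, l++
l=3 r=19: 1+36=37 <59, l++
l=4 r=19: 3+36=39 <59, l++
l=5 r=19: 5+36=41 <59, l++
l=6 r=19: 6+36=42 <59, l++
l=7 r=19: 7+36=43 <59, l++
l=8 r=19: 11+36=47 <59, l++
l=9 r=19: 12+36=48 <59, l++
l=10 r=19: 15+36=51 <59, l++
l=11 r=19: 17+36=53 <59, l++
l=12 r=19: 20+36=56 <59, l++
l=13 r=19: 21+36=57 <59, l++
l=14 r=19: 22+36=58 <59, l++
l=15 r=19: 25+36=61 >59, r--
l=15 r=18: 25+34=59, found

(25, 34)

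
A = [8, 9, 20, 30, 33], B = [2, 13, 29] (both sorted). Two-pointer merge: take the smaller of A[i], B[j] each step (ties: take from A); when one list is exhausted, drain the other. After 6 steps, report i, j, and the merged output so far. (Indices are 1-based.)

i=4, j=4, merged so far=[2, 8, 9, 13, 20, 29]

i=1 j=1: A[i]=8>B[j]=2 take 2, j++
i=1 j=2: A[i]=8<=B[j]=13 take 8, i++
i=2 j=2: A[i]=9<=B[j]=13 take 9, i++
i=3 j=2: A[i]=20>B[j]=13 take 13, j++
i=3 j=3: A[i]=20<=B[j]=29 take 20, i++
i=4 j=3: A[i]=30>B[j]=29 take 29, j++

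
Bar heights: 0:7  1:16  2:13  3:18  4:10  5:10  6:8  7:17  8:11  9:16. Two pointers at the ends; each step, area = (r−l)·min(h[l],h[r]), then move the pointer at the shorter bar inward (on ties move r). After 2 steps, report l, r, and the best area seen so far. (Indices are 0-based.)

[0,9] min(7,16)*9=63 best=63 * → l++
[1,9] min(16,16)*8=128 best=128 * → r--

l=1, r=8, best area=128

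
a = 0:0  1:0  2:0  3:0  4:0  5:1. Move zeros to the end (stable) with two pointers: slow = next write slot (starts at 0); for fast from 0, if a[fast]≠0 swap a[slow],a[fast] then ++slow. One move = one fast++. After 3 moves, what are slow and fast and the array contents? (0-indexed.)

(s=0,f=0) a[fast]=0 → fast++
(s=0,f=1) a[fast]=0 → fast++
(s=0,f=2) a[fast]=0 → fast++

slow=0, fast=3, a=[0, 0, 0, 0, 0, 1]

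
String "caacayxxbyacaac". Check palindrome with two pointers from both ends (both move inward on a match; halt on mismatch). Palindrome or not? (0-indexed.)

l=0 r=14: 'c'=='c', l++,r--
l=1 r=13: 'a'=='a', l++,r--
l=2 r=12: 'a'=='a', l++,r--
l=3 r=11: 'c'=='c', l++,r--
l=4 r=10: 'a'=='a', l++,r--
l=5 r=9: 'y'=='y', l++,r--
l=6 r=8: 'x'!='b', stop

not a palindrome (mismatch at 6,8)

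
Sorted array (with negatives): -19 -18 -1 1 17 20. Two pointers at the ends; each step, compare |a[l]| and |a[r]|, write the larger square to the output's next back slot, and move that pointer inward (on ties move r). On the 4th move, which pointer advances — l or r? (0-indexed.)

r

l=0 r=5: |-19|<=|20| out[5]=400, r--
l=0 r=4: |-19|>|17| out[4]=361, l++
l=1 r=4: |-18|>|17| out[3]=324, l++
l=2 r=4: |-1|<=|17| out[2]=289, r--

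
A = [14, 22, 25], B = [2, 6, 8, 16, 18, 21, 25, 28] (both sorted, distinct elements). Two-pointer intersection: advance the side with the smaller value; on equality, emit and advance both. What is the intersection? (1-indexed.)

intersection = [25]

i=1 j=1: 14>2, j++
i=1 j=2: 14>6, j++
i=1 j=3: 14>8, j++
i=1 j=4: 14<16, i++
i=2 j=4: 22>16, j++
i=2 j=5: 22>18, j++
i=2 j=6: 22>21, j++
i=2 j=7: 22<25, i++
i=3 j=7: 25==25 emit, i++,j++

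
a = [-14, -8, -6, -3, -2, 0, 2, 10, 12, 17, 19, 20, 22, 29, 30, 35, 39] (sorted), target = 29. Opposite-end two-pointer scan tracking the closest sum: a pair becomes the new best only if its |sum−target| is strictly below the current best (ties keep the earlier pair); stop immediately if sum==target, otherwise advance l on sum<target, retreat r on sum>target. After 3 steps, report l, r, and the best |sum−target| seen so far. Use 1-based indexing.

[1,17] -14+39=25 d=4 * → l++
[2,17] -8+39=31 d=2 * → r--
[2,16] -8+35=27 d=2 → l++

l=3, r=16, best |Δ|=2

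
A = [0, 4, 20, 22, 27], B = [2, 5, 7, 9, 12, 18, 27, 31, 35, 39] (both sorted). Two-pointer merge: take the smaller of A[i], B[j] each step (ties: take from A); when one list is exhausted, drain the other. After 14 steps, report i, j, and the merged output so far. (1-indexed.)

i=6, j=10, merged so far=[0, 2, 4, 5, 7, 9, 12, 18, 20, 22, 27, 27, 31, 35]

[i=1,j=1] A[i]=0<=B[j]=2 take 0 → i++
[i=2,j=1] A[i]=4>B[j]=2 take 2 → j++
[i=2,j=2] A[i]=4<=B[j]=5 take 4 → i++
[i=3,j=2] A[i]=20>B[j]=5 take 5 → j++
[i=3,j=3] A[i]=20>B[j]=7 take 7 → j++
[i=3,j=4] A[i]=20>B[j]=9 take 9 → j++
[i=3,j=5] A[i]=20>B[j]=12 take 12 → j++
[i=3,j=6] A[i]=20>B[j]=18 take 18 → j++
[i=3,j=7] A[i]=20<=B[j]=27 take 20 → i++
[i=4,j=7] A[i]=22<=B[j]=27 take 22 → i++
[i=5,j=7] A[i]=27<=B[j]=27 take 27 → i++
[i=6,j=7] A done, take B[j]=27 → j++
[i=6,j=8] A done, take B[j]=31 → j++
[i=6,j=9] A done, take B[j]=35 → j++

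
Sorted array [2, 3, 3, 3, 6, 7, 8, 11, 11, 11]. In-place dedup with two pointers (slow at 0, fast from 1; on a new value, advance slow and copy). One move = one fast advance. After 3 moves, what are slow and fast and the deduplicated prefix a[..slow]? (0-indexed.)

slow=0 fast=1: a[fast]=3≠a[slow]=2 write a[1]=3, slow++,fast++
slow=1 fast=2: a[fast]=3=a[slow] dup, fast++
slow=1 fast=3: a[fast]=3=a[slow] dup, fast++

slow=1, fast=4, prefix=[2, 3]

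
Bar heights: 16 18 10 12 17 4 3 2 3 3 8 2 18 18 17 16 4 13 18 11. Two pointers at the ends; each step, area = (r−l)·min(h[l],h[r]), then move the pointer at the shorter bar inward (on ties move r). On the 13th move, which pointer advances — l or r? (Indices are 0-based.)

[0,19] min(16,11)*19=209 best=209 * → r--
[0,18] min(16,18)*18=288 best=288 * → l++
[1,18] min(18,18)*17=306 best=306 * → r--
[1,17] min(18,13)*16=208 best=306 → r--
[1,16] min(18,4)*15=60 best=306 → r--
[1,15] min(18,16)*14=224 best=306 → r--
[1,14] min(18,17)*13=221 best=306 → r--
[1,13] min(18,18)*12=216 best=306 → r--
[1,12] min(18,18)*11=198 best=306 → r--
[1,11] min(18,2)*10=20 best=306 → r--
[1,10] min(18,8)*9=72 best=306 → r--
[1,9] min(18,3)*8=24 best=306 → r--
[1,8] min(18,3)*7=21 best=306 → r--

r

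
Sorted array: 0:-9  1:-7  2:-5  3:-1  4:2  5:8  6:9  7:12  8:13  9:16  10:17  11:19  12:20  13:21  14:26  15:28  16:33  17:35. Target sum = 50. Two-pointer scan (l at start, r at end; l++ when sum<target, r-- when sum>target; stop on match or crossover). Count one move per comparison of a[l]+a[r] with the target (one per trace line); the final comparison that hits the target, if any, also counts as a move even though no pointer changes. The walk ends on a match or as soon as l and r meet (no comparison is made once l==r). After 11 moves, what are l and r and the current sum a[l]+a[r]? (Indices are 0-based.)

l=10, r=16, sum=50

[0,17] -9+35=26 <50 → l++
[1,17] -7+35=28 <50 → l++
[2,17] -5+35=30 <50 → l++
[3,17] -1+35=34 <50 → l++
[4,17] 2+35=37 <50 → l++
[5,17] 8+35=43 <50 → l++
[6,17] 9+35=44 <50 → l++
[7,17] 12+35=47 <50 → l++
[8,17] 13+35=48 <50 → l++
[9,17] 16+35=51 >50 → r--
[9,16] 16+33=49 <50 → l++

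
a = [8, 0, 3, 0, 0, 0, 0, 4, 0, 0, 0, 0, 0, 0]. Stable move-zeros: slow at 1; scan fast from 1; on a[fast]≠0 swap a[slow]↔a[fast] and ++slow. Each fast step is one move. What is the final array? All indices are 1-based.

(s=1,f=1) a[fast]=8≠0 swap→a[1]=8 → slow++,fast++
(s=2,f=2) a[fast]=0 → fast++
(s=2,f=3) a[fast]=3≠0 swap→a[2]=3 → slow++,fast++
(s=3,f=4) a[fast]=0 → fast++
(s=3,f=5) a[fast]=0 → fast++
(s=3,f=6) a[fast]=0 → fast++
(s=3,f=7) a[fast]=0 → fast++
(s=3,f=8) a[fast]=4≠0 swap→a[3]=4 → slow++,fast++
(s=4,f=9) a[fast]=0 → fast++
(s=4,f=10) a[fast]=0 → fast++
(s=4,f=11) a[fast]=0 → fast++
(s=4,f=12) a[fast]=0 → fast++
(s=4,f=13) a[fast]=0 → fast++
(s=4,f=14) a[fast]=0 → fast++

[8, 3, 4, 0, 0, 0, 0, 0, 0, 0, 0, 0, 0, 0]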